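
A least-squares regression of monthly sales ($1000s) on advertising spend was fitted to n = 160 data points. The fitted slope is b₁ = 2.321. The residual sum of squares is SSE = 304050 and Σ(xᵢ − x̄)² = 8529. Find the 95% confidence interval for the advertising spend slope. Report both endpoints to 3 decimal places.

(1.383, 3.259)

MSE = SSE/(n − 2) = 304050/158 = 1924.37.
SE(b₁) = √(MSE/Sₓₓ) = √(1924.37/8529) = 0.475001.
df = n − 2 = 158.
t* = t_{0.025, 158} = 1.975092.
Margin = t* × SE = 1.975092 × 0.475001 = 0.93817.
CI: 2.321 ± 0.93817 → (1.383, 3.259).
With 95% confidence, each one-unit increase in advertising spend is associated with a change of between 1.383 and 3.259 $1000s in monthly sales.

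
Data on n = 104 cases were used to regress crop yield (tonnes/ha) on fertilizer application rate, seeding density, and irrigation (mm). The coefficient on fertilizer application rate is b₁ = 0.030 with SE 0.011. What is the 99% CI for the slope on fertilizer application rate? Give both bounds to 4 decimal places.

(0.0011, 0.0589)

df = n − k − 1 = 104 − 3 − 1 = 100.
t* = t_{0.005, 100} = 2.625891.
Margin = t* × SE = 2.625891 × 0.011 = 0.028885.
CI: 0.030 ± 0.028885 → (0.0011, 0.0589).
With 99% confidence, each one-unit increase in fertilizer application rate is associated with a change of between 0.0011 and 0.0589 tonnes/ha in crop yield, holding the other predictors fixed.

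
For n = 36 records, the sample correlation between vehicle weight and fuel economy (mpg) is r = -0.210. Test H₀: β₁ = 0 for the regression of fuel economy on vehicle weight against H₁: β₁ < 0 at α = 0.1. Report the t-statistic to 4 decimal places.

t = r·√(n − 2)/√(1 − r²) = -0.210·√34/√0.9559 = -1.2524.
df = n − 2 = 34.
One-sided p ≈ 0.1095, which is ≥ 0.1, so fail to reject H₀.
The data do not give significant evidence of a linear association between vehicle weight and fuel economy.

t = -1.2524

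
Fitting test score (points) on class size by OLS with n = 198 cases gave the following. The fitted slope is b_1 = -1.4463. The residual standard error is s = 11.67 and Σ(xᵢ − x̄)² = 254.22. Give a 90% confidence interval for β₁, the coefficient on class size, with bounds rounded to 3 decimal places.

SE(b_1) = s/√Sₓₓ = 11.67/√254.22 = 0.731924.
df = n − 2 = 196.
t* = t_{0.05, 196} = 1.652665.
Margin = t* × SE = 1.652665 × 0.731924 = 1.20963.
CI: -1.4463 ± 1.20963 → (-2.656, -0.237).
With 90% confidence, each one-unit increase in class size is associated with a change of between -2.656 and -0.237 points in test score.

(-2.656, -0.237)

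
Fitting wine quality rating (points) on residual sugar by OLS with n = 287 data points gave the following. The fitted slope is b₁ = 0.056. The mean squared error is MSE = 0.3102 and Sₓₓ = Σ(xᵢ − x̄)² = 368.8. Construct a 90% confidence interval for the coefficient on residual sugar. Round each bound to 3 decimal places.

SE(b₁) = √(MSE/Sₓₓ) = √(0.3102/368.8) = 0.0290018.
df = n − 2 = 285.
t* = t_{0.05, 285} = 1.650218.
Margin = t* × SE = 1.650218 × 0.0290018 = 0.04786.
CI: 0.056 ± 0.04786 → (0.008, 0.104).
With 90% confidence, each one-unit increase in residual sugar is associated with a change of between 0.008 and 0.104 points in wine quality rating.

(0.008, 0.104)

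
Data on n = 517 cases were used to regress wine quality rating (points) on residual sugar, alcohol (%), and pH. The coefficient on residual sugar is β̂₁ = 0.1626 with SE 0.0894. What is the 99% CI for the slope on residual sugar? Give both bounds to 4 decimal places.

(-0.0685, 0.3937)

df = n − k − 1 = 517 − 3 − 1 = 513.
t* = t_{0.005, 513} = 2.585447.
Margin = t* × SE = 2.585447 × 0.0894 = 0.231139.
CI: 0.1626 ± 0.231139 → (-0.0685, 0.3937).
With 99% confidence, each one-unit increase in residual sugar is associated with a change of between -0.0685 and 0.3937 points in wine quality rating, holding the other predictors fixed.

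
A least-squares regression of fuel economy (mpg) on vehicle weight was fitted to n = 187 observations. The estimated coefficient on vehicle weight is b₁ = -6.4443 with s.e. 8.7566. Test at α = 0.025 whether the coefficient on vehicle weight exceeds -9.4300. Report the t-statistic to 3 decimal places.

H₀: β₁ = -9.4300 vs H₁: β₁ > -9.4300.
t = (b₁ − β₁⁰)/SE = (-6.4443 − (-9.4300)) / 8.7566 = 0.341.
df = n − 2 = 187 − 2 = 185.
One-sided p ≈ 0.3668, which is ≥ 0.025, so fail to reject H₀.
The data do not give significant evidence that the true slope on vehicle weight exceeds -9.4300 mpg per unit.

t = 0.341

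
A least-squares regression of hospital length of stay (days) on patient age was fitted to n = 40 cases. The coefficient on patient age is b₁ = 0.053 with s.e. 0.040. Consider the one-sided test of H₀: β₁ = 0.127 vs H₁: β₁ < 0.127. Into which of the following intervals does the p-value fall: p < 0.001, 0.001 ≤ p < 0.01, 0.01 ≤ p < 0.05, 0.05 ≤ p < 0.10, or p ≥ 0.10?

t = (0.053 − 0.127) / 0.040 = -1.850.
df = n − 2 = 40 − 2 = 38.
One-sided p = P(T_{38} < t) ≈ 0.0361.
So 0.01 ≤ p < 0.05.

0.01 ≤ p < 0.05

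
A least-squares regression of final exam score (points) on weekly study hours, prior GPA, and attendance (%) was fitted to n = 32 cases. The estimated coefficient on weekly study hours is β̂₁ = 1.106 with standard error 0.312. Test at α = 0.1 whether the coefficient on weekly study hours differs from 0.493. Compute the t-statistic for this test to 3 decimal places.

H₀: β₁ = 0.493 vs H₁: β₁ ≠ 0.493.
t = (β̂₁ − β₁⁰)/SE = (1.106 − 0.493) / 0.312 = 1.965.
df = n − k − 1 = 32 − 3 − 1 = 28.
Two-sided p ≈ 0.0594, which is < 0.1, so reject H₀.
There is evidence that the true slope on weekly study hours differs from 0.493 points per unit, holding the other predictors fixed.

t = 1.965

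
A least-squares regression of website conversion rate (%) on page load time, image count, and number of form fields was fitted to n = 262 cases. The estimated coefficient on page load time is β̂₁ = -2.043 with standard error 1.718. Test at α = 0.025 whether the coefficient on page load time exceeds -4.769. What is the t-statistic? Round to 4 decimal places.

t = 1.5867

H₀: β₁ = -4.769 vs H₁: β₁ > -4.769.
t = (β̂₁ − β₁⁰)/SE = (-2.043 − (-4.769)) / 1.718 = 1.5867.
df = n − k − 1 = 262 − 3 − 1 = 258.
One-sided p ≈ 0.0569, which is ≥ 0.025, so fail to reject H₀.
The data do not give significant evidence that the true slope on page load time exceeds -4.769 % per unit, holding the other predictors fixed.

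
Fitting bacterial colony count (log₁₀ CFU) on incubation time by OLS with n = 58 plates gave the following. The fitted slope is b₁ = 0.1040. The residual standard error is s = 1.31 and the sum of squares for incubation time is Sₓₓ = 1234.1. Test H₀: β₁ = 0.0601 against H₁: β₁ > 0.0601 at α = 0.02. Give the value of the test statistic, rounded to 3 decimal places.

SE(b₁) = s/√Sₓₓ = 1.31/√1234.1 = 0.0372903.
t = (0.1040 − 0.0601) / 0.0372903 = 1.177.
df = n − 2 = 56.
One-sided p ≈ 0.1220, which is ≥ 0.02, so fail to reject H₀.
The data do not give significant evidence that the true slope on incubation time exceeds 0.0601 log₁₀ CFU per unit.

t = 1.177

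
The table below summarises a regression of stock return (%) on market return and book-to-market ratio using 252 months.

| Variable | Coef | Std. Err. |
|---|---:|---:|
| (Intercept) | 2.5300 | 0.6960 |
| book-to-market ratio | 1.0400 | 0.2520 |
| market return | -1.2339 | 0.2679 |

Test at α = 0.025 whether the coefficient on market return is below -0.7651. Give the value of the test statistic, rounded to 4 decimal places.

Read off: b = -1.2339, SE = 0.2679 for market return.
H₀: β₁ = -0.7651 vs H₁: β₁ < -0.7651.
t = (-1.2339 − (-0.7651)) / 0.2679 = -1.7499.
df = n − k − 1 = 252 − 2 − 1 = 249.
One-sided p ≈ 0.0407, which is ≥ 0.025, so fail to reject H₀.
The data do not give significant evidence that the true slope on market return is below -0.7651 % per unit, holding the other predictors fixed.

t = -1.7499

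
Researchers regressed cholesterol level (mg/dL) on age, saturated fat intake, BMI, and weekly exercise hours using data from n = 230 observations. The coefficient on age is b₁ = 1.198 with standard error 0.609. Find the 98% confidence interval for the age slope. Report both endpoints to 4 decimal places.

df = n − k − 1 = 230 − 4 − 1 = 225.
t* = t_{0.01, 225} = 2.343035.
Margin = t* × SE = 2.343035 × 0.609 = 1.426908.
CI: 1.198 ± 1.426908 → (-0.2289, 2.6249).
With 98% confidence, each one-unit increase in age is associated with a change of between -0.2289 and 2.6249 mg/dL in cholesterol level, holding the other predictors fixed.

(-0.2289, 2.6249)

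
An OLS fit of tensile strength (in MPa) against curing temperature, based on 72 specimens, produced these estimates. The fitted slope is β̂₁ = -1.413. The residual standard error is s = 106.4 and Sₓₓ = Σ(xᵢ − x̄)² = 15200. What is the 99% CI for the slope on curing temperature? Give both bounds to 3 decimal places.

SE(β̂₁) = s/√Sₓₓ = 106.4/√15200 = 0.863018.
df = n − 2 = 70.
t* = t_{0.005, 70} = 2.647905.
Margin = t* × SE = 2.647905 × 0.863018 = 2.28519.
CI: -1.413 ± 2.28519 → (-3.698, 0.872).
With 99% confidence, each one-unit increase in curing temperature is associated with a change of between -3.698 and 0.872 MPa in tensile strength.

(-3.698, 0.872)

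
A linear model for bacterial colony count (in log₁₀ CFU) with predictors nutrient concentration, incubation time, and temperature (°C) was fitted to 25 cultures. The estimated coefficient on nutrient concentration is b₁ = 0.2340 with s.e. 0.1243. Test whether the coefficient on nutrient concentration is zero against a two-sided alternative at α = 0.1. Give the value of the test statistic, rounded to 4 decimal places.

H₀: β₁ = 0 vs H₁: β₁ ≠ 0.
t = (b₁ − β₁⁰)/SE = 0.2340 / 0.1243 = 1.8825.
df = n − k − 1 = 25 − 3 − 1 = 21.
Two-sided p ≈ 0.0737, which is < 0.1, so reject H₀.
There is evidence that nutrient concentration is associated with bacterial colony count, holding the other predictors fixed.

t = 1.8825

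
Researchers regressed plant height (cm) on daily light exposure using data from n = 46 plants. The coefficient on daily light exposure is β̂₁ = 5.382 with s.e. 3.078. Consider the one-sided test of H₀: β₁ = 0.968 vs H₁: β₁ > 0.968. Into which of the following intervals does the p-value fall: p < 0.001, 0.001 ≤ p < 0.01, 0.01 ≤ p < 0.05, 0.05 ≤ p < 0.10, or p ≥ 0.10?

t = (5.382 − 0.968) / 3.078 = 1.434.
df = n − 2 = 46 − 2 = 44.
One-sided p = P(T_{44} > t) ≈ 0.0793.
So 0.05 ≤ p < 0.10.

0.05 ≤ p < 0.10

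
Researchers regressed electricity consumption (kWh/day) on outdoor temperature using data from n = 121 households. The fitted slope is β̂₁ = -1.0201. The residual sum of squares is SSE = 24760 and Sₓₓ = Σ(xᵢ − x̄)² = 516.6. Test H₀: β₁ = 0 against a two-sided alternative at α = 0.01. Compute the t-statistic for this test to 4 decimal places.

t = -1.6074

MSE = SSE/(n − 2) = 24760/119 = 208.067.
SE(β̂₁) = √(MSE/Sₓₓ) = √(208.067/516.6) = 0.634636.
t = -1.0201 / 0.634636 = -1.6074.
df = n − 2 = 119.
Two-sided p ≈ 0.1106, which is ≥ 0.01, so fail to reject H₀.
The data do not give significant evidence of an association between outdoor temperature and electricity consumption.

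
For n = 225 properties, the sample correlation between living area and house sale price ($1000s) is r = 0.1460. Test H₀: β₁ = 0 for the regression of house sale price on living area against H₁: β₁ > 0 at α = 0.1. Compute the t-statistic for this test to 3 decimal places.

t = r·√(n − 2)/√(1 − r²) = 0.1460·√223/√0.978684 = 2.204.
df = n − 2 = 223.
One-sided p ≈ 0.0143, which is < 0.1, so reject H₀.
There is evidence of a linear association between living area and house sale price.

t = 2.204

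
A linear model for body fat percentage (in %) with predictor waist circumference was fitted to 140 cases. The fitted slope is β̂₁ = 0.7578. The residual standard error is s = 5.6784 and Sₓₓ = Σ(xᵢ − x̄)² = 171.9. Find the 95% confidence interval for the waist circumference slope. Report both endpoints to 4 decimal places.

(-0.0986, 1.6142)

SE(β̂₁) = s/√Sₓₓ = 5.6784/√171.9 = 0.4331.
df = n − 2 = 138.
t* = t_{0.025, 138} = 1.977304.
Margin = t* × SE = 1.977304 × 0.4331 = 0.856370.
CI: 0.7578 ± 0.856370 → (-0.0986, 1.6142).
With 95% confidence, each one-unit increase in waist circumference is associated with a change of between -0.0986 and 1.6142 % in body fat percentage.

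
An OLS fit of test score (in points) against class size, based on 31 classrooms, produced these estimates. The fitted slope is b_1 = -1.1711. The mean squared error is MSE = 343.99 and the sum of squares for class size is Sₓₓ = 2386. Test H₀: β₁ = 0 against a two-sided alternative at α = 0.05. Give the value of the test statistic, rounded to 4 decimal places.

SE(b_1) = √(MSE/Sₓₓ) = √(343.99/2386) = 0.379697.
t = -1.1711 / 0.379697 = -3.0843.
df = n − 2 = 29.
Two-sided p ≈ 0.0045, which is < 0.05, so reject H₀.
There is evidence that class size is associated with test score.

t = -3.0843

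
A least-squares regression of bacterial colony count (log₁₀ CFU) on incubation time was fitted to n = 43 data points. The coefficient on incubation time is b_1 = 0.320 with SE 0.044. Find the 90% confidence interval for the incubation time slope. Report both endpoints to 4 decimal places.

df = n − 2 = 43 − 2 = 41.
t* = t_{0.05, 41} = 1.682878.
Margin = t* × SE = 1.682878 × 0.044 = 0.074047.
CI: 0.320 ± 0.074047 → (0.2460, 0.3940).
With 90% confidence, each one-unit increase in incubation time is associated with a change of between 0.2460 and 0.3940 log₁₀ CFU in bacterial colony count.

(0.2460, 0.3940)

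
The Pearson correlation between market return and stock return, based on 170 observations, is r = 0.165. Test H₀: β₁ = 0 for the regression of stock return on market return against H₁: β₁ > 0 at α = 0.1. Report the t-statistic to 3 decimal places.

t = 2.168

t = r·√(n − 2)/√(1 − r²) = 0.165·√168/√0.972775 = 2.168.
df = n − 2 = 168.
One-sided p ≈ 0.0158, which is < 0.1, so reject H₀.
There is evidence of a linear association between market return and stock return.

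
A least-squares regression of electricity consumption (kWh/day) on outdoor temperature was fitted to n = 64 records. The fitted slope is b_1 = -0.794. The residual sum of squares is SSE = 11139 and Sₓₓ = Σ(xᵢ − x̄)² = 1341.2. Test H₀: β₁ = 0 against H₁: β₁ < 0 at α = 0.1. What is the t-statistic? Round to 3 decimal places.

t = -2.169

MSE = SSE/(n − 2) = 11139/62 = 179.661.
SE(b_1) = √(MSE/Sₓₓ) = √(179.661/1341.2) = 0.365999.
t = -0.794 / 0.365999 = -2.169.
df = n − 2 = 62.
One-sided p ≈ 0.0169, which is < 0.1, so reject H₀.
There is evidence that the true slope on outdoor temperature is negative.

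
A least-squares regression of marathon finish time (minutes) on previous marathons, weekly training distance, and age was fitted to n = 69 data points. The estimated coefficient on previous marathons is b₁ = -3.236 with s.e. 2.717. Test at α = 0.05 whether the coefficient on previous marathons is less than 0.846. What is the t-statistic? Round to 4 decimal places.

t = -1.5024

H₀: β₁ = 0.846 vs H₁: β₁ < 0.846.
t = (b₁ − β₁⁰)/SE = (-3.236 − 0.846) / 2.717 = -1.5024.
df = n − k − 1 = 69 − 3 − 1 = 65.
One-sided p ≈ 0.0689, which is ≥ 0.05, so fail to reject H₀.
The data do not give significant evidence that the true slope on previous marathons is below 0.846 minutes per unit, holding the other predictors fixed.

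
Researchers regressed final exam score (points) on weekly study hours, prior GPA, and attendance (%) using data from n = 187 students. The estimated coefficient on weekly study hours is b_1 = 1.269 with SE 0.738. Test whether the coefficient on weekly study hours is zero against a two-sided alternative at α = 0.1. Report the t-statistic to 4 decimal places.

t = 1.7195

H₀: β₁ = 0 vs H₁: β₁ ≠ 0.
t = (b_1 − β₁⁰)/SE = 1.269 / 0.738 = 1.7195.
df = n − k − 1 = 187 − 3 − 1 = 183.
Two-sided p ≈ 0.0872, which is < 0.1, so reject H₀.
There is evidence that weekly study hours is associated with final exam score, holding the other predictors fixed.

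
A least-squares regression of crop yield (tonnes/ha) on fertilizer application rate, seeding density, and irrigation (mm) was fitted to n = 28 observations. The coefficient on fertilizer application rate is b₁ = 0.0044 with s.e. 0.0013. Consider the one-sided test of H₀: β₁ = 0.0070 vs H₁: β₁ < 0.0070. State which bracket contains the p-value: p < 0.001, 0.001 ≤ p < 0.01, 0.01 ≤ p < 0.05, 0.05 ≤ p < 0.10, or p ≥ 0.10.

0.01 ≤ p < 0.05

t = (0.0044 − 0.0070) / 0.0013 = -2.000.
df = n − k − 1 = 28 − 3 − 1 = 24.
One-sided p = P(T_{24} < t) ≈ 0.0285.
So 0.01 ≤ p < 0.05.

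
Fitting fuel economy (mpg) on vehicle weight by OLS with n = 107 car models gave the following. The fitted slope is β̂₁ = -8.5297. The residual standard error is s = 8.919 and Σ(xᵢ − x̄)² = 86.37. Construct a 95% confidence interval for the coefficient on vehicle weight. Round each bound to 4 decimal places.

(-10.4326, -6.6268)

SE(β̂₁) = s/√Sₓₓ = 8.919/√86.37 = 0.959698.
df = n − 2 = 105.
t* = t_{0.025, 105} = 1.982815.
Margin = t* × SE = 1.982815 × 0.959698 = 1.902904.
CI: -8.5297 ± 1.902904 → (-10.4326, -6.6268).
With 95% confidence, each one-unit increase in vehicle weight is associated with a change of between -10.4326 and -6.6268 mpg in fuel economy.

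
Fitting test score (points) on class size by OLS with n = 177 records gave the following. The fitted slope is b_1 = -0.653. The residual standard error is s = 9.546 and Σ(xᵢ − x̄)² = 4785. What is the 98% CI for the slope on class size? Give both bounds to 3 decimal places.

(-0.977, -0.329)

SE(b_1) = s/√Sₓₓ = 9.546/√4785 = 0.138.
df = n − 2 = 175.
t* = t_{0.01, 175} = 2.347845.
Margin = t* × SE = 2.347845 × 0.138 = 0.32400.
CI: -0.653 ± 0.32400 → (-0.977, -0.329).
With 98% confidence, each one-unit increase in class size is associated with a change of between -0.977 and -0.329 points in test score.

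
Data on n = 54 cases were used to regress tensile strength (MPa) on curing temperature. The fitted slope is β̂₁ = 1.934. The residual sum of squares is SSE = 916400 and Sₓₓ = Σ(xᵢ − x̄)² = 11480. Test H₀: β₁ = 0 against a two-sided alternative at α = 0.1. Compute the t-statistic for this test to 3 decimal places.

MSE = SSE/(n − 2) = 916400/52 = 17623.1.
SE(β̂₁) = √(MSE/Sₓₓ) = √(17623.1/11480) = 1.239.
t = 1.934 / 1.239 = 1.561.
df = n − 2 = 52.
Two-sided p ≈ 0.1246, which is ≥ 0.1, so fail to reject H₀.
The data do not give significant evidence of an association between curing temperature and tensile strength.

t = 1.561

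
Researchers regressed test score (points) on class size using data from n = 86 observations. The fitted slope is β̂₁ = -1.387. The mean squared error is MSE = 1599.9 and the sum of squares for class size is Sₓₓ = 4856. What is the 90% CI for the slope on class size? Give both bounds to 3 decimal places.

(-2.342, -0.432)

SE(β̂₁) = √(MSE/Sₓₓ) = √(1599.9/4856) = 0.573994.
df = n − 2 = 84.
t* = t_{0.05, 84} = 1.663197.
Margin = t* × SE = 1.663197 × 0.573994 = 0.95466.
CI: -1.387 ± 0.95466 → (-2.342, -0.432).
With 90% confidence, each one-unit increase in class size is associated with a change of between -2.342 and -0.432 points in test score.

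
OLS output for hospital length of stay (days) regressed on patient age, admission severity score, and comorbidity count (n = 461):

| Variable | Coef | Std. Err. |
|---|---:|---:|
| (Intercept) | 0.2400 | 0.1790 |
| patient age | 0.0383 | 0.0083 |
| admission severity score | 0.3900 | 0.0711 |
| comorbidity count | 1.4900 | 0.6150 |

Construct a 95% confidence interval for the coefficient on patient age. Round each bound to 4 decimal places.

Read off: b = 0.0383, SE = 0.0083 for patient age.
df = n − k − 1 = 461 − 3 − 1 = 457.
t* = t_{0.025, 457} = 1.965168.
Margin = t* × SE = 1.965168 × 0.0083 = 0.016311.
CI: 0.0383 ± 0.016311 → (0.0220, 0.0546).

(0.0220, 0.0546)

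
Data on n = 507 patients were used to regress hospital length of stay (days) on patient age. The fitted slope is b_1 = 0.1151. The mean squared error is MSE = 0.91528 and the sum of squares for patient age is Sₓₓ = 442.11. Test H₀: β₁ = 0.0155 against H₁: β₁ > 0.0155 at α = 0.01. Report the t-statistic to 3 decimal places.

t = 2.189

SE(b_1) = √(MSE/Sₓₓ) = √(0.91528/442.11) = 0.0455.
t = (0.1151 − 0.0155) / 0.0455 = 2.189.
df = n − 2 = 505.
One-sided p ≈ 0.0145, which is ≥ 0.01, so fail to reject H₀.
The data do not give significant evidence that the true slope on patient age exceeds 0.0155 days per unit.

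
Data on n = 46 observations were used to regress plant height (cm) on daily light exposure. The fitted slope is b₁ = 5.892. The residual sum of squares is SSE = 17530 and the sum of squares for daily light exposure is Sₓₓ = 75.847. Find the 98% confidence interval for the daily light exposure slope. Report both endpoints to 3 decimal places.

(0.359, 11.425)

MSE = SSE/(n − 2) = 17530/44 = 398.409.
SE(b₁) = √(MSE/Sₓₓ) = √(398.409/75.847) = 2.2919.
df = n − 2 = 44.
t* = t_{0.01, 44} = 2.414134.
Margin = t* × SE = 2.414134 × 2.2919 = 5.53295.
CI: 5.892 ± 5.53295 → (0.359, 11.425).
With 98% confidence, each one-unit increase in daily light exposure is associated with a change of between 0.359 and 11.425 cm in plant height.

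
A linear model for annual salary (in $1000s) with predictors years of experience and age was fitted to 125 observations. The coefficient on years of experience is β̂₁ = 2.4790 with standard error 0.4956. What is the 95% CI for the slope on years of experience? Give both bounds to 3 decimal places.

(1.498, 3.460)

df = n − k − 1 = 125 − 2 − 1 = 122.
t* = t_{0.025, 122} = 1.9796.
Margin = t* × SE = 1.9796 × 0.4956 = 0.98109.
CI: 2.4790 ± 0.98109 → (1.498, 3.460).
With 95% confidence, each one-unit increase in years of experience is associated with a change of between 1.498 and 3.460 $1000s in annual salary, holding the other predictors fixed.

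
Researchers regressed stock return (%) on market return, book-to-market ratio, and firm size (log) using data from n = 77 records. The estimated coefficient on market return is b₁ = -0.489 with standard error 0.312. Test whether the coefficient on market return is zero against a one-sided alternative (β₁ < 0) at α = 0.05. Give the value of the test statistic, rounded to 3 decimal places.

t = -1.567

H₀: β₁ = 0 vs H₁: β₁ < 0.
t = (b₁ − β₁⁰)/SE = -0.489 / 0.312 = -1.567.
df = n − k − 1 = 77 − 3 − 1 = 73.
One-sided p ≈ 0.0607, which is ≥ 0.05, so fail to reject H₀.
The data do not give significant evidence that the true slope on market return is negative, holding the other predictors fixed.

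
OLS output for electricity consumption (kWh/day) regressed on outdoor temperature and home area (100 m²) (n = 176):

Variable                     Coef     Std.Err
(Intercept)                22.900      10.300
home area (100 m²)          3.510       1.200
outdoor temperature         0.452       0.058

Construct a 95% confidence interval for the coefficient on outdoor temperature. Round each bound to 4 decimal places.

(0.3375, 0.5665)

Read off: b = 0.452, SE = 0.058 for outdoor temperature.
df = n − k − 1 = 176 − 2 − 1 = 173.
t* = t_{0.025, 173} = 1.973771.
Margin = t* × SE = 1.973771 × 0.058 = 0.114479.
CI: 0.452 ± 0.114479 → (0.3375, 0.5665).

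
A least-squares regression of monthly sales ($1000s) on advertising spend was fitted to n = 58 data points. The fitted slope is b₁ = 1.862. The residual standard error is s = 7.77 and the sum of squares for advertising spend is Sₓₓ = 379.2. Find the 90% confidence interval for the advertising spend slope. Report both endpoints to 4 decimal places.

SE(b₁) = s/√Sₓₓ = 7.77/√379.2 = 0.399013.
df = n − 2 = 56.
t* = t_{0.05, 56} = 1.672522.
Margin = t* × SE = 1.672522 × 0.399013 = 0.667358.
CI: 1.862 ± 0.667358 → (1.1946, 2.5294).
With 90% confidence, each one-unit increase in advertising spend is associated with a change of between 1.1946 and 2.5294 $1000s in monthly sales.

(1.1946, 2.5294)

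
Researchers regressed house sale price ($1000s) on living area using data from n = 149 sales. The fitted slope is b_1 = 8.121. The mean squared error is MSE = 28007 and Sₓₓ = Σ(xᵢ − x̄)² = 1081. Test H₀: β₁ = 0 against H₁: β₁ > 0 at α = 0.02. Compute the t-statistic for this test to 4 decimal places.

t = 1.5955

SE(b_1) = √(MSE/Sₓₓ) = √(28007/1081) = 5.09003.
t = 8.121 / 5.09003 = 1.5955.
df = n − 2 = 147.
One-sided p ≈ 0.0564, which is ≥ 0.02, so fail to reject H₀.
The data do not give significant evidence that the true slope on living area is positive.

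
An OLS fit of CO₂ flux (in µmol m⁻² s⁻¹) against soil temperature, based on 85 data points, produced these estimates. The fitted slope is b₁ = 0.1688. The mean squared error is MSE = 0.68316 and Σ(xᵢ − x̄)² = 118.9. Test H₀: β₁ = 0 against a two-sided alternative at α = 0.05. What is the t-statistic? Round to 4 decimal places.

SE(b₁) = √(MSE/Sₓₓ) = √(0.68316/118.9) = 0.0758002.
t = 0.1688 / 0.0758002 = 2.2269.
df = n − 2 = 83.
Two-sided p ≈ 0.0287, which is < 0.05, so reject H₀.
There is evidence that soil temperature is associated with CO₂ flux.

t = 2.2269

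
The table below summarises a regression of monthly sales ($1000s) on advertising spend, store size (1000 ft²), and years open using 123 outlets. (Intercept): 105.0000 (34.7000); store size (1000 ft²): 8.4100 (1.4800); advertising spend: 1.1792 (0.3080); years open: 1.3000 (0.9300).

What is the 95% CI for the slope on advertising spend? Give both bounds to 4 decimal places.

Read off: b = 1.1792, SE = 0.3080 for advertising spend.
df = n − k − 1 = 123 − 3 − 1 = 119.
t* = t_{0.025, 119} = 1.9801.
Margin = t* × SE = 1.9801 × 0.3080 = 0.609871.
CI: 1.1792 ± 0.609871 → (0.5693, 1.7891).

(0.5693, 1.7891)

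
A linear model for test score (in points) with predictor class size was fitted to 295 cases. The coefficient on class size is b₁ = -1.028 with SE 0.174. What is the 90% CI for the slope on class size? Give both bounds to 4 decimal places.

df = n − 2 = 295 − 2 = 293.
t* = t_{0.05, 293} = 1.650071.
Margin = t* × SE = 1.650071 × 0.174 = 0.287112.
CI: -1.028 ± 0.287112 → (-1.3151, -0.7409).
With 90% confidence, each one-unit increase in class size is associated with a change of between -1.3151 and -0.7409 points in test score.

(-1.3151, -0.7409)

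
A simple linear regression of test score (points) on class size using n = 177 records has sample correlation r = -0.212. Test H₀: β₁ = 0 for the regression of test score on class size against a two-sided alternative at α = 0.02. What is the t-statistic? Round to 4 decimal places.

t = -2.8697

t = r·√(n − 2)/√(1 − r²) = -0.212·√175/√0.955056 = -2.8697.
df = n − 2 = 175.
Two-sided p ≈ 0.0046, which is < 0.02, so reject H₀.
There is evidence of a linear association between class size and test score.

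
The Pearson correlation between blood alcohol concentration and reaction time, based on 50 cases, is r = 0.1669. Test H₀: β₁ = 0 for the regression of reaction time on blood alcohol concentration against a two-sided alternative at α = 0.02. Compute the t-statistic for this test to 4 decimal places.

t = r·√(n − 2)/√(1 − r²) = 0.1669·√48/√0.972144 = 1.1728.
df = n − 2 = 48.
Two-sided p ≈ 0.2467, which is ≥ 0.02, so fail to reject H₀.
The data do not give significant evidence of a linear association between blood alcohol concentration and reaction time.

t = 1.1728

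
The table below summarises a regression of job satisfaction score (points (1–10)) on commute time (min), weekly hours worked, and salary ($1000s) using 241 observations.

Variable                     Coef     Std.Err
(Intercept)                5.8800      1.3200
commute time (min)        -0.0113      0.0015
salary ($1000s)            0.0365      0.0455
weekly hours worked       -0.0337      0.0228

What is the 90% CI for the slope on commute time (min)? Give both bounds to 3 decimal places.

Read off: b = -0.0113, SE = 0.0015 for commute time (min).
df = n − k − 1 = 241 − 3 − 1 = 237.
t* = t_{0.05, 237} = 1.651308.
Margin = t* × SE = 1.651308 × 0.0015 = 0.00248.
CI: -0.0113 ± 0.00248 → (-0.014, -0.009).

(-0.014, -0.009)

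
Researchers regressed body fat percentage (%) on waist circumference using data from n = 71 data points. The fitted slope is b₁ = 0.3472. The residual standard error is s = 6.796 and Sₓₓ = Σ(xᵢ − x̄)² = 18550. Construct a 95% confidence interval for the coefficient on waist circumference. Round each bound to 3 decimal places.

(0.248, 0.447)

SE(b₁) = s/√Sₓₓ = 6.796/√18550 = 0.0498978.
df = n − 2 = 69.
t* = t_{0.025, 69} = 1.994945.
Margin = t* × SE = 1.994945 × 0.0498978 = 0.09954.
CI: 0.3472 ± 0.09954 → (0.248, 0.447).
With 95% confidence, each one-unit increase in waist circumference is associated with a change of between 0.248 and 0.447 % in body fat percentage.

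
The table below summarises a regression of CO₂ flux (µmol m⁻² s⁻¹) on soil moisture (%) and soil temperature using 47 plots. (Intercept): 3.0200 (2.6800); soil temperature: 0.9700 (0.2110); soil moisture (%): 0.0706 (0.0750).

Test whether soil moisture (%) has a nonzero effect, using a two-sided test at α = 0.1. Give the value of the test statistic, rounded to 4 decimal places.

Read off: b = 0.0706, SE = 0.0750 for soil moisture (%).
H₀: β₁ = 0 vs H₁: β₁ ≠ 0.
t = 0.0706 / 0.0750 = 0.9413.
df = n − k − 1 = 47 − 2 − 1 = 44.
Two-sided p ≈ 0.3517, which is ≥ 0.1, so fail to reject H₀.
The data do not give significant evidence of an association between soil moisture (%) and CO₂ flux, after adjusting for the other predictors.

t = 0.9413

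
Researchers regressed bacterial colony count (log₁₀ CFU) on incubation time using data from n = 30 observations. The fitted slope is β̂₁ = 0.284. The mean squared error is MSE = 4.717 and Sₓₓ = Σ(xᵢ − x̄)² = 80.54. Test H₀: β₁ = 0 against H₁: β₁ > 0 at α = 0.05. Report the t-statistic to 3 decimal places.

t = 1.174

SE(β̂₁) = √(MSE/Sₓₓ) = √(4.717/80.54) = 0.242007.
t = 0.284 / 0.242007 = 1.174.
df = n − 2 = 28.
One-sided p ≈ 0.1252, which is ≥ 0.05, so fail to reject H₀.
The data do not give significant evidence that the true slope on incubation time is positive.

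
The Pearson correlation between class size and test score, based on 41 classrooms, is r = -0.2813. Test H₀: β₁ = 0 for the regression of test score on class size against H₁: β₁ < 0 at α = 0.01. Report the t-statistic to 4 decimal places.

t = -1.8306

t = r·√(n − 2)/√(1 − r²) = -0.2813·√39/√0.92087 = -1.8306.
df = n − 2 = 39.
One-sided p ≈ 0.0374, which is ≥ 0.01, so fail to reject H₀.
The data do not give significant evidence of a linear association between class size and test score.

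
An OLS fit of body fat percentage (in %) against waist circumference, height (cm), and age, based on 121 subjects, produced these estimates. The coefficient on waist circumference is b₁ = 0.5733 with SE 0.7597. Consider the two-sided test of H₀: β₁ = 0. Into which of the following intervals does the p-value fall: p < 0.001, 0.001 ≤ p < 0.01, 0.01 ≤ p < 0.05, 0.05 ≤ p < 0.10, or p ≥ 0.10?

p ≥ 0.10

t = 0.5733 / 0.7597 = 0.755.
df = n − k − 1 = 121 − 3 − 1 = 117.
Two-sided p = 2·P(T_{117} > |t|) ≈ 0.4520.
So p ≥ 0.10.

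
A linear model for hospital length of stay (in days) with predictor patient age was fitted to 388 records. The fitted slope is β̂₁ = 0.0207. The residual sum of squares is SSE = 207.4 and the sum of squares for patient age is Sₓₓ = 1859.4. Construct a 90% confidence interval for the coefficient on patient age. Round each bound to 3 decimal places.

MSE = SSE/(n − 2) = 207.4/386 = 0.537306.
SE(β̂₁) = √(MSE/Sₓₓ) = √(0.537306/1859.4) = 0.016999.
df = n − 2 = 386.
t* = t_{0.05, 386} = 1.648811.
Margin = t* × SE = 1.648811 × 0.016999 = 0.02803.
CI: 0.0207 ± 0.02803 → (-0.007, 0.049).
With 90% confidence, each one-unit increase in patient age is associated with a change of between -0.007 and 0.049 days in hospital length of stay.

(-0.007, 0.049)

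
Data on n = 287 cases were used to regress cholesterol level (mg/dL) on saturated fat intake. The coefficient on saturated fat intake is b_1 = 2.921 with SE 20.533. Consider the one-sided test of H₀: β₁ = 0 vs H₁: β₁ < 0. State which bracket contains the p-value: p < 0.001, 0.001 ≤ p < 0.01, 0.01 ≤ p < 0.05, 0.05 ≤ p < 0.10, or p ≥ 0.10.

p ≥ 0.10

t = 2.921 / 20.533 = 0.142.
df = n − 2 = 287 − 2 = 285.
One-sided p = P(T_{285} < t) ≈ 0.5565.
So p ≥ 0.10.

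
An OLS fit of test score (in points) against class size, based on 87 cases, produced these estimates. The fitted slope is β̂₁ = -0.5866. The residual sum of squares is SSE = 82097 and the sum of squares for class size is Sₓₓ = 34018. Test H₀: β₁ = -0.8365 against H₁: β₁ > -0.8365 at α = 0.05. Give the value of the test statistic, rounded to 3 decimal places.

t = 1.483

MSE = SSE/(n − 2) = 82097/85 = 965.847.
SE(β̂₁) = √(MSE/Sₓₓ) = √(965.847/34018) = 0.1685.
t = (-0.5866 − (-0.8365)) / 0.1685 = 1.483.
df = n − 2 = 85.
One-sided p ≈ 0.0709, which is ≥ 0.05, so fail to reject H₀.
The data do not give significant evidence that the true slope on class size exceeds -0.8365 points per unit.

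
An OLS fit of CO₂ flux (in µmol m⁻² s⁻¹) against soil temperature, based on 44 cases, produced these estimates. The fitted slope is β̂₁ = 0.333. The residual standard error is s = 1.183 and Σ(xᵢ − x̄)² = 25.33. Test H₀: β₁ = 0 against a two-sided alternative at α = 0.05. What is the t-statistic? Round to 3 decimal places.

t = 1.417

SE(β̂₁) = s/√Sₓₓ = 1.183/√25.33 = 0.235054.
t = 0.333 / 0.235054 = 1.417.
df = n − 2 = 42.
Two-sided p ≈ 0.1639, which is ≥ 0.05, so fail to reject H₀.
The data do not give significant evidence of an association between soil temperature and CO₂ flux.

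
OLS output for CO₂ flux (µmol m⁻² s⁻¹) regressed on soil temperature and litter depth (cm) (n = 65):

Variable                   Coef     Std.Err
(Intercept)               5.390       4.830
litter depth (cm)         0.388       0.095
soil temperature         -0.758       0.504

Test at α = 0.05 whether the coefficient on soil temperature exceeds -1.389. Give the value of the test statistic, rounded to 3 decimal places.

t = 1.252

Read off: b = -0.758, SE = 0.504 for soil temperature.
H₀: β₁ = -1.389 vs H₁: β₁ > -1.389.
t = (-0.758 − (-1.389)) / 0.504 = 1.252.
df = n − k − 1 = 65 − 2 − 1 = 62.
One-sided p ≈ 0.1076, which is ≥ 0.05, so fail to reject H₀.
The data do not give significant evidence that the true slope on soil temperature exceeds -1.389 µmol m⁻² s⁻¹ per unit, holding the other predictors fixed.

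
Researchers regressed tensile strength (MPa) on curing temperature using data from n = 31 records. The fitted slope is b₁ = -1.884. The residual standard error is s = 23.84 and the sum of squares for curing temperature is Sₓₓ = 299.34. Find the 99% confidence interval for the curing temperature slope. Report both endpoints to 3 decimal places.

(-5.682, 1.914)

SE(b₁) = s/√Sₓₓ = 23.84/√299.34 = 1.37792.
df = n − 2 = 29.
t* = t_{0.005, 29} = 2.756386.
Margin = t* × SE = 2.756386 × 1.37792 = 3.79808.
CI: -1.884 ± 3.79808 → (-5.682, 1.914).
With 99% confidence, each one-unit increase in curing temperature is associated with a change of between -5.682 and 1.914 MPa in tensile strength.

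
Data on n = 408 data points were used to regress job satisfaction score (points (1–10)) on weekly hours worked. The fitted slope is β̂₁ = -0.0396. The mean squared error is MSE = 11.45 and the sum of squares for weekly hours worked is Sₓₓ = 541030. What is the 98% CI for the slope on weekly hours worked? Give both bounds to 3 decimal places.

(-0.050, -0.029)

SE(β̂₁) = √(MSE/Sₓₓ) = √(11.45/541030) = 0.00460036.
df = n − 2 = 406.
t* = t_{0.01, 406} = 2.335568.
Margin = t* × SE = 2.335568 × 0.00460036 = 0.01074.
CI: -0.0396 ± 0.01074 → (-0.050, -0.029).
With 98% confidence, each one-unit increase in weekly hours worked is associated with a change of between -0.050 and -0.029 points (1–10) in job satisfaction score.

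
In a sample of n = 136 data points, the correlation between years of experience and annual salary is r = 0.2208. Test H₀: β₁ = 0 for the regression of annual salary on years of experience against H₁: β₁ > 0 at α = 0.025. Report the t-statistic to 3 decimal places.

t = 2.621

t = r·√(n − 2)/√(1 − r²) = 0.2208·√134/√0.951247 = 2.621.
df = n − 2 = 134.
One-sided p ≈ 0.0049, which is < 0.025, so reject H₀.
There is evidence of a linear association between years of experience and annual salary.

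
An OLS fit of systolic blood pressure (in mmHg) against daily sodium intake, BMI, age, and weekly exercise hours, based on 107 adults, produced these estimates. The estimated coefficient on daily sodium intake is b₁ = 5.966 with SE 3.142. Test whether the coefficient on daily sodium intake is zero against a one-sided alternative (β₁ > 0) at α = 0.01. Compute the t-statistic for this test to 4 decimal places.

H₀: β₁ = 0 vs H₁: β₁ > 0.
t = (b₁ − β₁⁰)/SE = 5.966 / 3.142 = 1.8988.
df = n − k − 1 = 107 − 4 − 1 = 102.
One-sided p ≈ 0.0302, which is ≥ 0.01, so fail to reject H₀.
The data do not give significant evidence that the true slope on daily sodium intake is positive, holding the other predictors fixed.

t = 1.8988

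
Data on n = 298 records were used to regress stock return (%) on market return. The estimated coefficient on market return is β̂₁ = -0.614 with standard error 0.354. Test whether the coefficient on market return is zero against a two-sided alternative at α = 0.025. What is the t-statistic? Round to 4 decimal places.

t = -1.7345

H₀: β₁ = 0 vs H₁: β₁ ≠ 0.
t = (β̂₁ − β₁⁰)/SE = -0.614 / 0.354 = -1.7345.
df = n − 2 = 298 − 2 = 296.
Two-sided p ≈ 0.0839, which is ≥ 0.025, so fail to reject H₀.
The data do not give significant evidence of an association between market return and stock return.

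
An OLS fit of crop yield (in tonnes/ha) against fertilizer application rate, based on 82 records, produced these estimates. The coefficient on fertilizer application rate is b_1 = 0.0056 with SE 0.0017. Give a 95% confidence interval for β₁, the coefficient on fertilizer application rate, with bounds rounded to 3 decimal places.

(0.002, 0.009)

df = n − 2 = 82 − 2 = 80.
t* = t_{0.025, 80} = 1.990063.
Margin = t* × SE = 1.990063 × 0.0017 = 0.00338.
CI: 0.0056 ± 0.00338 → (0.002, 0.009).
With 95% confidence, each one-unit increase in fertilizer application rate is associated with a change of between 0.002 and 0.009 tonnes/ha in crop yield.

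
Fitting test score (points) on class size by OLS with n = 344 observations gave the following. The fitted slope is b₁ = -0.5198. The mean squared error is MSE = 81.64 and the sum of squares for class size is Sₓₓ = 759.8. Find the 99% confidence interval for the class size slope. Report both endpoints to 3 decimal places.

SE(b₁) = √(MSE/Sₓₓ) = √(81.64/759.8) = 0.327795.
df = n − 2 = 342.
t* = t_{0.005, 342} = 2.590281.
Margin = t* × SE = 2.590281 × 0.327795 = 0.84908.
CI: -0.5198 ± 0.84908 → (-1.369, 0.329).
With 99% confidence, each one-unit increase in class size is associated with a change of between -1.369 and 0.329 points in test score.

(-1.369, 0.329)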